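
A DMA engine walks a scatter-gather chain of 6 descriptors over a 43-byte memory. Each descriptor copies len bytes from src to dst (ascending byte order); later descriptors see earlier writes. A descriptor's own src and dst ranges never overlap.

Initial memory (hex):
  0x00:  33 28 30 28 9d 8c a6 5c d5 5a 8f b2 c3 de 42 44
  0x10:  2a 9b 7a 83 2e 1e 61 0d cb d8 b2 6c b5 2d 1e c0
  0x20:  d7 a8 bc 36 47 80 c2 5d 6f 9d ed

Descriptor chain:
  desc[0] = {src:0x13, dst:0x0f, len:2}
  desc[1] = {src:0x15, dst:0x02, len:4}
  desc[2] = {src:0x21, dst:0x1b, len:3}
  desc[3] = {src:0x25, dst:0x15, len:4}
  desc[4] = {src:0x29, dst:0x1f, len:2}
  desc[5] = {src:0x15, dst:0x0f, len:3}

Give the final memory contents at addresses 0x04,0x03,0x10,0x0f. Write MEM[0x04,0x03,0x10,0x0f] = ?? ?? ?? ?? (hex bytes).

MEM[0x04,0x03,0x10,0x0f] = 0d 61 c2 80

#0 dst[0x0f+2] := {0x83,0x2e}
#1 dst[0x02+4] := {0x1e,0x61,0x0d,0xcb}
#2 dst[0x1b+3] := {0xa8,0xbc,0x36}
#3 dst[0x15+4] := {0x80,0xc2,0x5d,0x6f}
#4 dst[0x1f+2] := {0x9d,0xed}
#5 dst[0x0f+3] := {0x80,0xc2,0x5d}
query mem[0x04]=0x0d, mem[0x03]=0x61, mem[0x10]=0xc2, mem[0x0f]=0x80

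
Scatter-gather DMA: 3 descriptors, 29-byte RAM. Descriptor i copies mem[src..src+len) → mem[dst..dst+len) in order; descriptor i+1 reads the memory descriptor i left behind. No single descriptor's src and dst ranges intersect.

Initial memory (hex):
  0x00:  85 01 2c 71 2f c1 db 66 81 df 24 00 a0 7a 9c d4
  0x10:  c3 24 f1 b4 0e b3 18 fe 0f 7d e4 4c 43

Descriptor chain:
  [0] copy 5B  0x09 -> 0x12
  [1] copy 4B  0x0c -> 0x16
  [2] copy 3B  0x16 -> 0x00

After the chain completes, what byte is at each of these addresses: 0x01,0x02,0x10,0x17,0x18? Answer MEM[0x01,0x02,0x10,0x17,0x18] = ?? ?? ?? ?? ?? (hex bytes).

MEM[0x01,0x02,0x10,0x17,0x18] = 7a 9c c3 7a 9c

#0 dst[0x12+5] := {0xdf,0x24,0x00,0xa0,0x7a}
#1 dst[0x16+4] := {0xa0,0x7a,0x9c,0xd4}
#2 dst[0x00+3] := {0xa0,0x7a,0x9c}
query mem[0x01]=0x7a, mem[0x02]=0x9c, mem[0x10]=0xc3, mem[0x17]=0x7a, mem[0x18]=0x9c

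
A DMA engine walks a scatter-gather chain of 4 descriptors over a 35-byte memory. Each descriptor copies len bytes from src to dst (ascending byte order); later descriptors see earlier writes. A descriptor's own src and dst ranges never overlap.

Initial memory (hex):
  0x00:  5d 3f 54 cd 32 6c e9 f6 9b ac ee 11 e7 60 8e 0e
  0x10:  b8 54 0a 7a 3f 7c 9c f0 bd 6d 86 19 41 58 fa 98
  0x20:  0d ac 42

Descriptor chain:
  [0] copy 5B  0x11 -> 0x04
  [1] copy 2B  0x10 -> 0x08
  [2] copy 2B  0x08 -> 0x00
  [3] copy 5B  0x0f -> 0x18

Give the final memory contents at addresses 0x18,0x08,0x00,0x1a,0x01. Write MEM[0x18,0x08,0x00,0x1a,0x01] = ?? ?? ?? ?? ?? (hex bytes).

[0] 0x11->0x04 len=5 : 54 0a 7a 3f 7c
[1] 0x10->0x08 len=2 : b8 54
[2] 0x08->0x00 len=2 : b8 54
[3] 0x0f->0x18 len=5 : 0e b8 54 0a 7a
query mem[0x18]=0x0e, mem[0x08]=0xb8, mem[0x00]=0xb8, mem[0x1a]=0x54, mem[0x01]=0x54

MEM[0x18,0x08,0x00,0x1a,0x01] = 0e b8 b8 54 54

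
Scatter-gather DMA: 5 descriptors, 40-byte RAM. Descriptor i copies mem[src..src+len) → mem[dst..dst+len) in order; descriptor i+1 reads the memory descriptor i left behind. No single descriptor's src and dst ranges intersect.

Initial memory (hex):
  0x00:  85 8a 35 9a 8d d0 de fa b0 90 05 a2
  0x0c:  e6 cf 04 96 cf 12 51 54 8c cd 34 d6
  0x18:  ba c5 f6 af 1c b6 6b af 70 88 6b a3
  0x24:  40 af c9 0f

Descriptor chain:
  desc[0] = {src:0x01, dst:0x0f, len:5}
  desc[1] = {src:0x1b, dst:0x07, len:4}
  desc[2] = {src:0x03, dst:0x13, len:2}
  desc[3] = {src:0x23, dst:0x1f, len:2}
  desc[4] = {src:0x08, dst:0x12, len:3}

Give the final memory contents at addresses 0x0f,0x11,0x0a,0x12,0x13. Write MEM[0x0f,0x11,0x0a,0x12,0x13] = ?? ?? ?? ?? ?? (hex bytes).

MEM[0x0f,0x11,0x0a,0x12,0x13] = 8a 9a 6b 1c b6

#0 dst[0x0f+5] := {0x8a,0x35,0x9a,0x8d,0xd0}
#1 dst[0x07+4] := {0xaf,0x1c,0xb6,0x6b}
#2 dst[0x13+2] := {0x9a,0x8d}
#3 dst[0x1f+2] := {0xa3,0x40}
#4 dst[0x12+3] := {0x1c,0xb6,0x6b}
query mem[0x0f]=0x8a, mem[0x11]=0x9a, mem[0x0a]=0x6b, mem[0x12]=0x1c, mem[0x13]=0xb6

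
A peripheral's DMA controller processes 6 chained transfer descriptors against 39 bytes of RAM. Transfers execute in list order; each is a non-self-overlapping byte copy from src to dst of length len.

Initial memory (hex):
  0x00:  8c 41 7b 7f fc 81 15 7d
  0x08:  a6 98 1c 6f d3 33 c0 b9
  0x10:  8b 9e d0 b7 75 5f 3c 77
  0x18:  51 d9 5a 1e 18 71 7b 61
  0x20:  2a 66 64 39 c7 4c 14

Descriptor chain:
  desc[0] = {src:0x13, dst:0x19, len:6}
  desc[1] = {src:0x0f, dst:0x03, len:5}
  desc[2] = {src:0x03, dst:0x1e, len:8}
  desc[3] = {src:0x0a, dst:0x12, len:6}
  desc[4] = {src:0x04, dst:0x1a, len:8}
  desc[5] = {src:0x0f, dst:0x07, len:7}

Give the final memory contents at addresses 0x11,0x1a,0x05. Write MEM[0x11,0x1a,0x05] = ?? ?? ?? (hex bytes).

MEM[0x11,0x1a,0x05] = 9e 8b 9e

#0 dst[0x19+6] := {0xb7,0x75,0x5f,0x3c,0x77,0x51}
#1 dst[0x03+5] := {0xb9,0x8b,0x9e,0xd0,0xb7}
#2 dst[0x1e+8] := {0xb9,0x8b,0x9e,0xd0,0xb7,0xa6,0x98,0x1c}
#3 dst[0x12+6] := {0x1c,0x6f,0xd3,0x33,0xc0,0xb9}
#4 dst[0x1a+8] := {0x8b,0x9e,0xd0,0xb7,0xa6,0x98,0x1c,0x6f}
#5 dst[0x07+7] := {0xb9,0x8b,0x9e,0x1c,0x6f,0xd3,0x33}
query mem[0x11]=0x9e, mem[0x1a]=0x8b, mem[0x05]=0x9e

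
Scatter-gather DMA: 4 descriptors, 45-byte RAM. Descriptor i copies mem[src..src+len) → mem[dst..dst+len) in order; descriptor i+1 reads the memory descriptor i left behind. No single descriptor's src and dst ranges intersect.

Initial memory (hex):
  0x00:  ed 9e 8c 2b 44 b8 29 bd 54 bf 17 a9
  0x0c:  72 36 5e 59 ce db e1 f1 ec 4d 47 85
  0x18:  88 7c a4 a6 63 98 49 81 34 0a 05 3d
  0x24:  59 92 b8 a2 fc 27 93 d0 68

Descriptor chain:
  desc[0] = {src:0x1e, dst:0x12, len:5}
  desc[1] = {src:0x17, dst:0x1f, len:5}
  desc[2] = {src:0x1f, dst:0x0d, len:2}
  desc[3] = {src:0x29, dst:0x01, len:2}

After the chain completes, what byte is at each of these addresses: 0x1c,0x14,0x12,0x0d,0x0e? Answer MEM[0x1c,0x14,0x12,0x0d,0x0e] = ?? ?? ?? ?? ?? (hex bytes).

MEM[0x1c,0x14,0x12,0x0d,0x0e] = 63 34 49 85 88

[0] 0x1e->0x12 len=5 : 49 81 34 0a 05
[1] 0x17->0x1f len=5 : 85 88 7c a4 a6
[2] 0x1f->0x0d len=2 : 85 88
[3] 0x29->0x01 len=2 : 27 93
query mem[0x1c]=0x63, mem[0x14]=0x34, mem[0x12]=0x49, mem[0x0d]=0x85, mem[0x0e]=0x88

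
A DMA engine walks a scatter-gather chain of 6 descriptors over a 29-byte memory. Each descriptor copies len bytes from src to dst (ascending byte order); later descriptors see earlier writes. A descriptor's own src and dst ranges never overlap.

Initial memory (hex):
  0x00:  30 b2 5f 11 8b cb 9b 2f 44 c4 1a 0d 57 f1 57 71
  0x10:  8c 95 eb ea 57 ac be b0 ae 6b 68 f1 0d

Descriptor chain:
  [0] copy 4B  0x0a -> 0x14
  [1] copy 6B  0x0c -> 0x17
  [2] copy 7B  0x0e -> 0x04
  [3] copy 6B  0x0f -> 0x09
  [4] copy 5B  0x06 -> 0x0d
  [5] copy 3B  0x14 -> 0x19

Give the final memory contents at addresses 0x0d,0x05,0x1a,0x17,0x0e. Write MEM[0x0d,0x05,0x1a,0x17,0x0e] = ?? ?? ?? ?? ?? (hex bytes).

MEM[0x0d,0x05,0x1a,0x17,0x0e] = 8c 71 0d 57 95

#0 dst[0x14+4] := {0x1a,0x0d,0x57,0xf1}
#1 dst[0x17+6] := {0x57,0xf1,0x57,0x71,0x8c,0x95}
#2 dst[0x04+7] := {0x57,0x71,0x8c,0x95,0xeb,0xea,0x1a}
#3 dst[0x09+6] := {0x71,0x8c,0x95,0xeb,0xea,0x1a}
#4 dst[0x0d+5] := {0x8c,0x95,0xeb,0x71,0x8c}
#5 dst[0x19+3] := {0x1a,0x0d,0x57}
query mem[0x0d]=0x8c, mem[0x05]=0x71, mem[0x1a]=0x0d, mem[0x17]=0x57, mem[0x0e]=0x95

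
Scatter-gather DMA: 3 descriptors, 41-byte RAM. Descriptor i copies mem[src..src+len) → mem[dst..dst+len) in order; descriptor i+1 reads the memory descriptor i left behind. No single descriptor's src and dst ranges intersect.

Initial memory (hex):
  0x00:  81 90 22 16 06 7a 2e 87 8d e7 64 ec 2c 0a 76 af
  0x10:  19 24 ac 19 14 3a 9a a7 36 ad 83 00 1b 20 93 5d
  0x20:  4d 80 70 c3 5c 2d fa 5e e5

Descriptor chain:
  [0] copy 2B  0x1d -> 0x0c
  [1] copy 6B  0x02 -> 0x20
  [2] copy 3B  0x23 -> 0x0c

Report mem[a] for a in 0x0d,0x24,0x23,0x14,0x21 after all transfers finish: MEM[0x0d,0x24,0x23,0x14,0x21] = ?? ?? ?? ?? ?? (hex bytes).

  after D0: wrote 2B at 0x0c = 2093
  after D1: wrote 6B at 0x20 = 2216067a2e87
  after D2: wrote 3B at 0x0c = 7a2e87
query mem[0x0d]=0x2e, mem[0x24]=0x2e, mem[0x23]=0x7a, mem[0x14]=0x14, mem[0x21]=0x16

MEM[0x0d,0x24,0x23,0x14,0x21] = 2e 2e 7a 14 16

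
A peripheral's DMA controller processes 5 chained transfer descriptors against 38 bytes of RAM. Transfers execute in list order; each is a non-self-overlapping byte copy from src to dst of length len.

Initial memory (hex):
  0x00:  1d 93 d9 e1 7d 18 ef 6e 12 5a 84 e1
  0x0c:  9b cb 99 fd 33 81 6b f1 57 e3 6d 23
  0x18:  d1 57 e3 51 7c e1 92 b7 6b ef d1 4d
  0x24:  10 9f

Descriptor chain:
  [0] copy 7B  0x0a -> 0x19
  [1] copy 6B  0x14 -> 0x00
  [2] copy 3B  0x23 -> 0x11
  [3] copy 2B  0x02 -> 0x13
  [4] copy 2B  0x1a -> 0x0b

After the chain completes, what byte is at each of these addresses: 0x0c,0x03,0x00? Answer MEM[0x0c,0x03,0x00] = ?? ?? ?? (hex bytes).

D0: mem[0x19..0x1f] <- [84 e1 9b cb 99 fd 33]
D1: mem[0x00..0x05] <- [57 e3 6d 23 d1 84]
D2: mem[0x11..0x13] <- [4d 10 9f]
D3: mem[0x13..0x14] <- [6d 23]
D4: mem[0x0b..0x0c] <- [e1 9b]
query mem[0x0c]=0x9b, mem[0x03]=0x23, mem[0x00]=0x57

MEM[0x0c,0x03,0x00] = 9b 23 57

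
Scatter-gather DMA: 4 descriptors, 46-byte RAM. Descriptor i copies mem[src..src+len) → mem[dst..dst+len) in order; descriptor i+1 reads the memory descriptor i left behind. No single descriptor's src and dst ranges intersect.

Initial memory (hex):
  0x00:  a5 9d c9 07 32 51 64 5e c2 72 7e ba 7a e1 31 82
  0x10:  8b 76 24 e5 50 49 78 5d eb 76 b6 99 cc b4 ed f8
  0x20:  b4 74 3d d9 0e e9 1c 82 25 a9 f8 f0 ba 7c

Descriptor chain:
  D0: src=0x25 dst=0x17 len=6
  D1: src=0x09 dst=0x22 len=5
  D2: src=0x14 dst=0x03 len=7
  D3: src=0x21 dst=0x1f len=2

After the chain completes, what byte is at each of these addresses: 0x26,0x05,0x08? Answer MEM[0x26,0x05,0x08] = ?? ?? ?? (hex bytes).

[0] 0x25->0x17 len=6 : e9 1c 82 25 a9 f8
[1] 0x09->0x22 len=5 : 72 7e ba 7a e1
[2] 0x14->0x03 len=7 : 50 49 78 e9 1c 82 25
[3] 0x21->0x1f len=2 : 74 72
query mem[0x26]=0xe1, mem[0x05]=0x78, mem[0x08]=0x82

MEM[0x26,0x05,0x08] = e1 78 82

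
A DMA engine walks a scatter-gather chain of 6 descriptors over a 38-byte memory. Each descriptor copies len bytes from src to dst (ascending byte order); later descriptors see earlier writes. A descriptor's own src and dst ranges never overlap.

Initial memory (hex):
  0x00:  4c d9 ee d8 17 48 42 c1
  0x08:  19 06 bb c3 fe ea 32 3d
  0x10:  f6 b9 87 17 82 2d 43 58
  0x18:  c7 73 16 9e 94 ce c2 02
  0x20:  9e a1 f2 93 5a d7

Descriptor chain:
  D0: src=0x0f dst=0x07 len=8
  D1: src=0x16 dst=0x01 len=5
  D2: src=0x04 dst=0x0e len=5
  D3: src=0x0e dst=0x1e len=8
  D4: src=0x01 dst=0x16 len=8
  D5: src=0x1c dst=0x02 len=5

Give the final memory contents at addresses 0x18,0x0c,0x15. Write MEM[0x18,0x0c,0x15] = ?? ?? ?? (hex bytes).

D0: mem[0x07..0x0e] <- [3d f6 b9 87 17 82 2d 43]
D1: mem[0x01..0x05] <- [43 58 c7 73 16]
D2: mem[0x0e..0x12] <- [73 16 42 3d f6]
D3: mem[0x1e..0x25] <- [73 16 42 3d f6 17 82 2d]
D4: mem[0x16..0x1d] <- [43 58 c7 73 16 42 3d f6]
D5: mem[0x02..0x06] <- [3d f6 73 16 42]
query mem[0x18]=0xc7, mem[0x0c]=0x82, mem[0x15]=0x2d

MEM[0x18,0x0c,0x15] = c7 82 2d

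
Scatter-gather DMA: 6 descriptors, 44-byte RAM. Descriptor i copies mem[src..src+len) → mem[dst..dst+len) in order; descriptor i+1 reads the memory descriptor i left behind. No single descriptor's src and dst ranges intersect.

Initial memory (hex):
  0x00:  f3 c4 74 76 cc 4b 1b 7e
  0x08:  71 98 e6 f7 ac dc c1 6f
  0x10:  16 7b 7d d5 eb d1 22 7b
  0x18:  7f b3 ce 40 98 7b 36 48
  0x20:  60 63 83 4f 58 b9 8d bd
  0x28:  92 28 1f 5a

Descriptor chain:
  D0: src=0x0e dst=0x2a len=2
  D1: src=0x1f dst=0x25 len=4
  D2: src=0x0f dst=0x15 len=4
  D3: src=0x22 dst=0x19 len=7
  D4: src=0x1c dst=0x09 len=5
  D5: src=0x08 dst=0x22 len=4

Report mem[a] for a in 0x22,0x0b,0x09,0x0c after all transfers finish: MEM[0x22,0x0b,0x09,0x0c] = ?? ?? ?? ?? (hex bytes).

[0] 0x0e->0x2a len=2 : c1 6f
[1] 0x1f->0x25 len=4 : 48 60 63 83
[2] 0x0f->0x15 len=4 : 6f 16 7b 7d
[3] 0x22->0x19 len=7 : 83 4f 58 48 60 63 83
[4] 0x1c->0x09 len=5 : 48 60 63 83 60
[5] 0x08->0x22 len=4 : 71 48 60 63
query mem[0x22]=0x71, mem[0x0b]=0x63, mem[0x09]=0x48, mem[0x0c]=0x83

MEM[0x22,0x0b,0x09,0x0c] = 71 63 48 83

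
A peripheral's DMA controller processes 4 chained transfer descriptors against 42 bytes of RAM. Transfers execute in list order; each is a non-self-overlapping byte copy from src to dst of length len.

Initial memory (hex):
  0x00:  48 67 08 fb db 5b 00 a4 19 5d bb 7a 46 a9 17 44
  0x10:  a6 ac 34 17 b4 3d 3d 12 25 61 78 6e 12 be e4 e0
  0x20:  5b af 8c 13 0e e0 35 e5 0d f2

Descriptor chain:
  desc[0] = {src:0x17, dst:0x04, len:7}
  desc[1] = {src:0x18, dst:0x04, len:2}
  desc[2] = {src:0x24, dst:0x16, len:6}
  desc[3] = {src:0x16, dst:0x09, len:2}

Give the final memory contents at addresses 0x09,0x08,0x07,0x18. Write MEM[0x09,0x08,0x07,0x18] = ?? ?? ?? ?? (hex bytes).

MEM[0x09,0x08,0x07,0x18] = 0e 6e 78 35

  after D0: wrote 7B at 0x04 = 122561786e12be
  after D1: wrote 2B at 0x04 = 2561
  after D2: wrote 6B at 0x16 = 0ee035e50df2
  after D3: wrote 2B at 0x09 = 0ee0
query mem[0x09]=0x0e, mem[0x08]=0x6e, mem[0x07]=0x78, mem[0x18]=0x35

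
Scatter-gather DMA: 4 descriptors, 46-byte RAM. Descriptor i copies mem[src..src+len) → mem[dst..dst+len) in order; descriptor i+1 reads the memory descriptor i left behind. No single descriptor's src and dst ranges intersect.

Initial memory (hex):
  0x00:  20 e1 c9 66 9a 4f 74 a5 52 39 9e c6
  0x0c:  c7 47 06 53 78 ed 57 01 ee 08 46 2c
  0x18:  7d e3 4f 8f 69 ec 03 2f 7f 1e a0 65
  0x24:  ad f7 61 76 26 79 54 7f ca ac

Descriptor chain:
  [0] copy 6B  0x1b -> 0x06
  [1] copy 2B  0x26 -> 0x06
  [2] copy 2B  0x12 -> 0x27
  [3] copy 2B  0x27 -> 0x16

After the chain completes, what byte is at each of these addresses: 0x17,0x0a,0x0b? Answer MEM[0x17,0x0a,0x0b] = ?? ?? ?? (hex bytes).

MEM[0x17,0x0a,0x0b] = 01 2f 7f

#0 dst[0x06+6] := {0x8f,0x69,0xec,0x03,0x2f,0x7f}
#1 dst[0x06+2] := {0x61,0x76}
#2 dst[0x27+2] := {0x57,0x01}
#3 dst[0x16+2] := {0x57,0x01}
query mem[0x17]=0x01, mem[0x0a]=0x2f, mem[0x0b]=0x7f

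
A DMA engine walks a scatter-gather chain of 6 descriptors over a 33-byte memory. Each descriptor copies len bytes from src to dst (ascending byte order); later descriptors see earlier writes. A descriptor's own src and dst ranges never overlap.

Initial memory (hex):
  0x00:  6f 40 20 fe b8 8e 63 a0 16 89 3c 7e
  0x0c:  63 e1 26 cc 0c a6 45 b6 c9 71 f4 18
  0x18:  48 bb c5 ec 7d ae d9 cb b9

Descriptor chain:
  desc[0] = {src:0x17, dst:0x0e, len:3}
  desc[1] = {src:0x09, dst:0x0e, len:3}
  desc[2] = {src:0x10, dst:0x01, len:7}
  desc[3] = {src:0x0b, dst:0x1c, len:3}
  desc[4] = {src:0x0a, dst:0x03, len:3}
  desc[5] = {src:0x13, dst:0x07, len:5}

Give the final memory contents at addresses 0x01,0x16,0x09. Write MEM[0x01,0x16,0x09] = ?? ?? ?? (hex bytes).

MEM[0x01,0x16,0x09] = 7e f4 71

D0: mem[0x0e..0x10] <- [18 48 bb]
D1: mem[0x0e..0x10] <- [89 3c 7e]
D2: mem[0x01..0x07] <- [7e a6 45 b6 c9 71 f4]
D3: mem[0x1c..0x1e] <- [7e 63 e1]
D4: mem[0x03..0x05] <- [3c 7e 63]
D5: mem[0x07..0x0b] <- [b6 c9 71 f4 18]
query mem[0x01]=0x7e, mem[0x16]=0xf4, mem[0x09]=0x71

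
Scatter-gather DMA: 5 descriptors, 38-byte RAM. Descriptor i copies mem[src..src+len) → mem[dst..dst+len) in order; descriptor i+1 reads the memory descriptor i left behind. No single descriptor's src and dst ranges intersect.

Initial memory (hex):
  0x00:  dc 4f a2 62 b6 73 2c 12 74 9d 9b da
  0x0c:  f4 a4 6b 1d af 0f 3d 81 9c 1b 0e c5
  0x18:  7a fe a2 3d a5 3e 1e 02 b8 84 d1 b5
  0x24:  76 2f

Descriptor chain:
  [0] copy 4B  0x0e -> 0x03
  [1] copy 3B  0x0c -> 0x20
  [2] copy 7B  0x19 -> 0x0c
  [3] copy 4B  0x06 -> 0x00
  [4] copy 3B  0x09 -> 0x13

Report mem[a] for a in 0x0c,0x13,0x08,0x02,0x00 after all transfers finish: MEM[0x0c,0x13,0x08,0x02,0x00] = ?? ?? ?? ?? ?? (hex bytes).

MEM[0x0c,0x13,0x08,0x02,0x00] = fe 9d 74 74 0f

  after D0: wrote 4B at 0x03 = 6b1daf0f
  after D1: wrote 3B at 0x20 = f4a46b
  after D2: wrote 7B at 0x0c = fea23da53e1e02
  after D3: wrote 4B at 0x00 = 0f12749d
  after D4: wrote 3B at 0x13 = 9d9bda
query mem[0x0c]=0xfe, mem[0x13]=0x9d, mem[0x08]=0x74, mem[0x02]=0x74, mem[0x00]=0x0f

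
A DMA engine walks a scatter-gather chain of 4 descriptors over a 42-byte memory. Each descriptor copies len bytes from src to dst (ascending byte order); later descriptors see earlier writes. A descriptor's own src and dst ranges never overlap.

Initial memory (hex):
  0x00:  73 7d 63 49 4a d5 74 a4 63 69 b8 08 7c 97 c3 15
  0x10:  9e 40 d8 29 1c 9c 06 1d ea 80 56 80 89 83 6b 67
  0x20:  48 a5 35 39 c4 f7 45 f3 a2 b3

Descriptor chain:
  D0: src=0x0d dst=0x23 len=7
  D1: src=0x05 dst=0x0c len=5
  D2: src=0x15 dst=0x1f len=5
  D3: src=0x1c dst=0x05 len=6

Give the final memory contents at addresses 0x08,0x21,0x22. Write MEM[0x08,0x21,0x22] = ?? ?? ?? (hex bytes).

MEM[0x08,0x21,0x22] = 9c 1d ea

[0] 0x0d->0x23 len=7 : 97 c3 15 9e 40 d8 29
[1] 0x05->0x0c len=5 : d5 74 a4 63 69
[2] 0x15->0x1f len=5 : 9c 06 1d ea 80
[3] 0x1c->0x05 len=6 : 89 83 6b 9c 06 1d
query mem[0x08]=0x9c, mem[0x21]=0x1d, mem[0x22]=0xea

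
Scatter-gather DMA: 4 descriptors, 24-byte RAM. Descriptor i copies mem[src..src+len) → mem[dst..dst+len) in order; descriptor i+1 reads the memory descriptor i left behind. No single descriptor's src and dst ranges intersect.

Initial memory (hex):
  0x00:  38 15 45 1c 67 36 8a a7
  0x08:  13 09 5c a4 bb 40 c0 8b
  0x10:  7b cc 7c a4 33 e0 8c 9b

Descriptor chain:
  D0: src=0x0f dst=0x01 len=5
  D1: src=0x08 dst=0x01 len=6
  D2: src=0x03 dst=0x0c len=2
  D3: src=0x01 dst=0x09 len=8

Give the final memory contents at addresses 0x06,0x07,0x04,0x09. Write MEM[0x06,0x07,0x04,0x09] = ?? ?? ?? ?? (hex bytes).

MEM[0x06,0x07,0x04,0x09] = 40 a7 a4 13

D0: mem[0x01..0x05] <- [8b 7b cc 7c a4]
D1: mem[0x01..0x06] <- [13 09 5c a4 bb 40]
D2: mem[0x0c..0x0d] <- [5c a4]
D3: mem[0x09..0x10] <- [13 09 5c a4 bb 40 a7 13]
query mem[0x06]=0x40, mem[0x07]=0xa7, mem[0x04]=0xa4, mem[0x09]=0x13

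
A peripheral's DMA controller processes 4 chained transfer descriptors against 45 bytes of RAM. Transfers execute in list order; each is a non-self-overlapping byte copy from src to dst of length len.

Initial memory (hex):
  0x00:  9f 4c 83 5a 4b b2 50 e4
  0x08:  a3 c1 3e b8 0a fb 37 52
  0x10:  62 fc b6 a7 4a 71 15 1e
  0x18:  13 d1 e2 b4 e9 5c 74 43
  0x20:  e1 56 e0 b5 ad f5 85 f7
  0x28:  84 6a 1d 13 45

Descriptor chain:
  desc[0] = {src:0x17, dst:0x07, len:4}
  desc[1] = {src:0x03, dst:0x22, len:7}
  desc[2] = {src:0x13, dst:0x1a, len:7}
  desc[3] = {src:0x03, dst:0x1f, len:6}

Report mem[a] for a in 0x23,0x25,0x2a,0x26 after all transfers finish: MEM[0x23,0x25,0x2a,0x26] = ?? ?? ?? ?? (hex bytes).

MEM[0x23,0x25,0x2a,0x26] = 1e 50 1d 1e

  after D0: wrote 4B at 0x07 = 1e13d1e2
  after D1: wrote 7B at 0x22 = 5a4bb2501e13d1
  after D2: wrote 7B at 0x1a = a74a71151e13d1
  after D3: wrote 6B at 0x1f = 5a4bb2501e13
query mem[0x23]=0x1e, mem[0x25]=0x50, mem[0x2a]=0x1d, mem[0x26]=0x1e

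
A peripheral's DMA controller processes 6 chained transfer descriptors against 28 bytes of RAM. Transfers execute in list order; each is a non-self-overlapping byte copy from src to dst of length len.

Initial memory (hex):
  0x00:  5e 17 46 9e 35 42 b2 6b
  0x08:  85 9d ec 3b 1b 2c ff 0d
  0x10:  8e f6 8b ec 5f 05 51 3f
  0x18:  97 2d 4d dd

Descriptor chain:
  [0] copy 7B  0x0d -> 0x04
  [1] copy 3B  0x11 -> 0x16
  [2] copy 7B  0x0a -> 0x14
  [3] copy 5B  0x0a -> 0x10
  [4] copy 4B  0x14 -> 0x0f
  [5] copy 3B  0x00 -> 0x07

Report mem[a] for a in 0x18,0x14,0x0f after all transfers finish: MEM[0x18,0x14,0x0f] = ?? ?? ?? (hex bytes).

D0: mem[0x04..0x0a] <- [2c ff 0d 8e f6 8b ec]
D1: mem[0x16..0x18] <- [f6 8b ec]
D2: mem[0x14..0x1a] <- [ec 3b 1b 2c ff 0d 8e]
D3: mem[0x10..0x14] <- [ec 3b 1b 2c ff]
D4: mem[0x0f..0x12] <- [ff 3b 1b 2c]
D5: mem[0x07..0x09] <- [5e 17 46]
query mem[0x18]=0xff, mem[0x14]=0xff, mem[0x0f]=0xff

MEM[0x18,0x14,0x0f] = ff ff ff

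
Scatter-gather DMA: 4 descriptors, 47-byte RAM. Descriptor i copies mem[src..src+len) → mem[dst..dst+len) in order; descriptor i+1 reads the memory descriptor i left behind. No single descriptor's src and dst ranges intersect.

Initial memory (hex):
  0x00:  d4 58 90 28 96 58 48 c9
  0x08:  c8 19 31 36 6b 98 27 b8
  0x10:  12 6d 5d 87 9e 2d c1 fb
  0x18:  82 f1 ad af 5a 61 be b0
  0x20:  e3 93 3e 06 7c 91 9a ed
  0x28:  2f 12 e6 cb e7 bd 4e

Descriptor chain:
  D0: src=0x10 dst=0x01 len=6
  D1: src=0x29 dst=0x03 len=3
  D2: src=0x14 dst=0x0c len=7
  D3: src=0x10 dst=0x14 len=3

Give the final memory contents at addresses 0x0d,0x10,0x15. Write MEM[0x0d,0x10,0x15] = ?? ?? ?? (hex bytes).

MEM[0x0d,0x10,0x15] = 2d 82 f1

D0: mem[0x01..0x06] <- [12 6d 5d 87 9e 2d]
D1: mem[0x03..0x05] <- [12 e6 cb]
D2: mem[0x0c..0x12] <- [9e 2d c1 fb 82 f1 ad]
D3: mem[0x14..0x16] <- [82 f1 ad]
query mem[0x0d]=0x2d, mem[0x10]=0x82, mem[0x15]=0xf1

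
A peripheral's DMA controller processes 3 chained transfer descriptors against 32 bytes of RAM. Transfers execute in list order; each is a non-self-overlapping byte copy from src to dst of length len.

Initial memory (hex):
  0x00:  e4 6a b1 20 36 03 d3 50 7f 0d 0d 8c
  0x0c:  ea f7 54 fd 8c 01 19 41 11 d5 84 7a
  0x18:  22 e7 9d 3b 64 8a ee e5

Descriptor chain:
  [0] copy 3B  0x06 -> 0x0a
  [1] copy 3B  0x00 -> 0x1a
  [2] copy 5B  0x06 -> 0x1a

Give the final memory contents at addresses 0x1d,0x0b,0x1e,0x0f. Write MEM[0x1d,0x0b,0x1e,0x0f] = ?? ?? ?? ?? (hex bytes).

  after D0: wrote 3B at 0x0a = d3507f
  after D1: wrote 3B at 0x1a = e46ab1
  after D2: wrote 5B at 0x1a = d3507f0dd3
query mem[0x1d]=0x0d, mem[0x0b]=0x50, mem[0x1e]=0xd3, mem[0x0f]=0xfd

MEM[0x1d,0x0b,0x1e,0x0f] = 0d 50 d3 fd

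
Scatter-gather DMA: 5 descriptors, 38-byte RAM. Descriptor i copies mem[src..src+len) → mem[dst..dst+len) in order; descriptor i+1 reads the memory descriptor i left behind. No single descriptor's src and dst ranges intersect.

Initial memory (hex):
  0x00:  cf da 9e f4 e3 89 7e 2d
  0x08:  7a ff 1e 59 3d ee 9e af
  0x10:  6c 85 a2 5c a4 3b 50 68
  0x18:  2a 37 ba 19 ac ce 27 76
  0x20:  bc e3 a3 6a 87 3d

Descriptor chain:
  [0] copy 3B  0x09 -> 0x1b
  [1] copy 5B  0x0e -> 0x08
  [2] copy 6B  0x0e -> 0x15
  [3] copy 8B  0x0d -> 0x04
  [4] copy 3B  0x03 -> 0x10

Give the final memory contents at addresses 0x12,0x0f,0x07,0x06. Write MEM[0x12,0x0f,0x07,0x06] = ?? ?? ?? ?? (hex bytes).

  after D0: wrote 3B at 0x1b = ff1e59
  after D1: wrote 5B at 0x08 = 9eaf6c85a2
  after D2: wrote 6B at 0x15 = 9eaf6c85a25c
  after D3: wrote 8B at 0x04 = ee9eaf6c85a25ca4
  after D4: wrote 3B at 0x10 = f4ee9e
query mem[0x12]=0x9e, mem[0x0f]=0xaf, mem[0x07]=0x6c, mem[0x06]=0xaf

MEM[0x12,0x0f,0x07,0x06] = 9e af 6c af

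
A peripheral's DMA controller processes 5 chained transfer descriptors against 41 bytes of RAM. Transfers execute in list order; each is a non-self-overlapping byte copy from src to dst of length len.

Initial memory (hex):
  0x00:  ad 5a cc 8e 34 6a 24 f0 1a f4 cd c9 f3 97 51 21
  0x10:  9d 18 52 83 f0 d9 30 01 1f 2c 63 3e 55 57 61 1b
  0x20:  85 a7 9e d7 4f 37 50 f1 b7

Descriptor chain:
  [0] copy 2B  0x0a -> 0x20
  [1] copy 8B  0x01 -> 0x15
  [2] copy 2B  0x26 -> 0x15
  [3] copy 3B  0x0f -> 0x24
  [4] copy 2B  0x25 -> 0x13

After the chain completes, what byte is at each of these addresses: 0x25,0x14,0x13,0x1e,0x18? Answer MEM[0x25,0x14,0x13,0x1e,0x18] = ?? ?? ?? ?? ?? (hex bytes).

MEM[0x25,0x14,0x13,0x1e,0x18] = 9d 18 9d 61 34

#0 dst[0x20+2] := {0xcd,0xc9}
#1 dst[0x15+8] := {0x5a,0xcc,0x8e,0x34,0x6a,0x24,0xf0,0x1a}
#2 dst[0x15+2] := {0x50,0xf1}
#3 dst[0x24+3] := {0x21,0x9d,0x18}
#4 dst[0x13+2] := {0x9d,0x18}
query mem[0x25]=0x9d, mem[0x14]=0x18, mem[0x13]=0x9d, mem[0x1e]=0x61, mem[0x18]=0x34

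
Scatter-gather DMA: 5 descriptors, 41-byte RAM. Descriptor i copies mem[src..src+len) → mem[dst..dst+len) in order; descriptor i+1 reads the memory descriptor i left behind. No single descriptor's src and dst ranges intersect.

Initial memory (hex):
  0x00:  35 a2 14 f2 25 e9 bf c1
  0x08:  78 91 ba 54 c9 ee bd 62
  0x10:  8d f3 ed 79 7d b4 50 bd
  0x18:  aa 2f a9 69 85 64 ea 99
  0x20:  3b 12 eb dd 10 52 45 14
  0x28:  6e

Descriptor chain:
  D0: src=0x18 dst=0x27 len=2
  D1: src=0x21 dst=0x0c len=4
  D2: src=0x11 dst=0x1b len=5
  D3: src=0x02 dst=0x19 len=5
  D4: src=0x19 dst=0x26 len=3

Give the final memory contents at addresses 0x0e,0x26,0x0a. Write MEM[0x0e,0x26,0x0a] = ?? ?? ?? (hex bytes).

  after D0: wrote 2B at 0x27 = aa2f
  after D1: wrote 4B at 0x0c = 12ebdd10
  after D2: wrote 5B at 0x1b = f3ed797db4
  after D3: wrote 5B at 0x19 = 14f225e9bf
  after D4: wrote 3B at 0x26 = 14f225
query mem[0x0e]=0xdd, mem[0x26]=0x14, mem[0x0a]=0xba

MEM[0x0e,0x26,0x0a] = dd 14 ba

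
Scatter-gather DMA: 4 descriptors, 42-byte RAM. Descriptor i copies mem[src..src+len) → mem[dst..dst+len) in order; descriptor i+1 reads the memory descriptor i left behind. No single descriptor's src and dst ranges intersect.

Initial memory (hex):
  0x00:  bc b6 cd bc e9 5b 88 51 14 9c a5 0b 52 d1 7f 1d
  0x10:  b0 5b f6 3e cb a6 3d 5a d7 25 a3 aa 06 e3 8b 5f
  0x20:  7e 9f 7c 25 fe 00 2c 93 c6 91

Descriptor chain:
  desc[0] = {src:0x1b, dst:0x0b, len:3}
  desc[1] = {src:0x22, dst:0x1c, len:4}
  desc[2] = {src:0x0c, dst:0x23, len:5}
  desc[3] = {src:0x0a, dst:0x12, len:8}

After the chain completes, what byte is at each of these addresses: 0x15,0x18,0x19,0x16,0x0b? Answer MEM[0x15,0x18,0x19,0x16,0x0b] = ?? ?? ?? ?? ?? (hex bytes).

MEM[0x15,0x18,0x19,0x16,0x0b] = e3 b0 5b 7f aa

  after D0: wrote 3B at 0x0b = aa06e3
  after D1: wrote 4B at 0x1c = 7c25fe00
  after D2: wrote 5B at 0x23 = 06e37f1db0
  after D3: wrote 8B at 0x12 = a5aa06e37f1db05b
query mem[0x15]=0xe3, mem[0x18]=0xb0, mem[0x19]=0x5b, mem[0x16]=0x7f, mem[0x0b]=0xaa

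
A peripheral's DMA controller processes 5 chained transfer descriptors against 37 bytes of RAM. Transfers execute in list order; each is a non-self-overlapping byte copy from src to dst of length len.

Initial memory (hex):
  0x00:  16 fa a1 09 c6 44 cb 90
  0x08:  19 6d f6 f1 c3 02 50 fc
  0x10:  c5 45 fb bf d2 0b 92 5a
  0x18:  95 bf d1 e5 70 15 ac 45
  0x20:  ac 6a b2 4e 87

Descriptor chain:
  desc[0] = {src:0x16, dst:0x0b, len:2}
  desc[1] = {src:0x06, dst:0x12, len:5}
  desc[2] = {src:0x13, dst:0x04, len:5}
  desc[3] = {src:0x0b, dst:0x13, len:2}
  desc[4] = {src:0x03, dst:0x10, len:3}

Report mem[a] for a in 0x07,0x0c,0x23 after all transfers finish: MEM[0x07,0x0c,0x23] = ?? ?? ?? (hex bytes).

D0: mem[0x0b..0x0c] <- [92 5a]
D1: mem[0x12..0x16] <- [cb 90 19 6d f6]
D2: mem[0x04..0x08] <- [90 19 6d f6 5a]
D3: mem[0x13..0x14] <- [92 5a]
D4: mem[0x10..0x12] <- [09 90 19]
query mem[0x07]=0xf6, mem[0x0c]=0x5a, mem[0x23]=0x4e

MEM[0x07,0x0c,0x23] = f6 5a 4e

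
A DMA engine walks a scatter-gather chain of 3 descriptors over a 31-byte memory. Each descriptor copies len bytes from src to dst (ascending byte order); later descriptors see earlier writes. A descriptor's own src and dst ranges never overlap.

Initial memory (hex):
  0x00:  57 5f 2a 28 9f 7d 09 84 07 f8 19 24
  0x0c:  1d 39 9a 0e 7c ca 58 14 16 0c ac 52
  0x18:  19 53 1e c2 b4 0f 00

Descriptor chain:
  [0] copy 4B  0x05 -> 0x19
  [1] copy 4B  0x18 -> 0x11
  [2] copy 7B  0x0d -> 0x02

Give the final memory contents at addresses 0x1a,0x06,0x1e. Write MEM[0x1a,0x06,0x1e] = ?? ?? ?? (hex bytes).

[0] 0x05->0x19 len=4 : 7d 09 84 07
[1] 0x18->0x11 len=4 : 19 7d 09 84
[2] 0x0d->0x02 len=7 : 39 9a 0e 7c 19 7d 09
query mem[0x1a]=0x09, mem[0x06]=0x19, mem[0x1e]=0x00

MEM[0x1a,0x06,0x1e] = 09 19 00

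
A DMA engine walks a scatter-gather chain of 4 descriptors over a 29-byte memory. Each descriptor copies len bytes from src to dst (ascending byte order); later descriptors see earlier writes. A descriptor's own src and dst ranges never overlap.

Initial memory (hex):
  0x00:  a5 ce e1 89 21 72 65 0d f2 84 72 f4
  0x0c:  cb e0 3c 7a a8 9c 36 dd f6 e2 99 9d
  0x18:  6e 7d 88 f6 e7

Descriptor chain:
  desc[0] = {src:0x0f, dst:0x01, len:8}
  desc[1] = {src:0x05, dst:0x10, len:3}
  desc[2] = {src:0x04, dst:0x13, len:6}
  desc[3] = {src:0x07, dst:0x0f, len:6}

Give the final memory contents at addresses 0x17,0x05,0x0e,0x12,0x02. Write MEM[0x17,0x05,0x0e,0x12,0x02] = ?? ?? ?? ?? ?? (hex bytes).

MEM[0x17,0x05,0x0e,0x12,0x02] = 99 dd 3c 72 a8

#0 dst[0x01+8] := {0x7a,0xa8,0x9c,0x36,0xdd,0xf6,0xe2,0x99}
#1 dst[0x10+3] := {0xdd,0xf6,0xe2}
#2 dst[0x13+6] := {0x36,0xdd,0xf6,0xe2,0x99,0x84}
#3 dst[0x0f+6] := {0xe2,0x99,0x84,0x72,0xf4,0xcb}
query mem[0x17]=0x99, mem[0x05]=0xdd, mem[0x0e]=0x3c, mem[0x12]=0x72, mem[0x02]=0xa8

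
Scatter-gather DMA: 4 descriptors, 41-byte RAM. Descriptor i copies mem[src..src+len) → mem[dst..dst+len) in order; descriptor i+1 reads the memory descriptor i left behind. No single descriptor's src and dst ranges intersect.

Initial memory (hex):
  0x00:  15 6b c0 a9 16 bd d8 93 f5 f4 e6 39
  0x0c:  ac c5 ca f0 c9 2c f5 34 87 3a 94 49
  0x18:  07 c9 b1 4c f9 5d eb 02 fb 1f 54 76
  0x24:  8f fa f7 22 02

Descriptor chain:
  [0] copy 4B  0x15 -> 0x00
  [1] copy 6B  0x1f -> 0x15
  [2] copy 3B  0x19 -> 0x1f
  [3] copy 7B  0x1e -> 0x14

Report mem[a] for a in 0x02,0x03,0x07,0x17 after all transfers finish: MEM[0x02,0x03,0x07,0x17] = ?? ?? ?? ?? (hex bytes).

MEM[0x02,0x03,0x07,0x17] = 49 07 93 4c

#0 dst[0x00+4] := {0x3a,0x94,0x49,0x07}
#1 dst[0x15+6] := {0x02,0xfb,0x1f,0x54,0x76,0x8f}
#2 dst[0x1f+3] := {0x76,0x8f,0x4c}
#3 dst[0x14+7] := {0xeb,0x76,0x8f,0x4c,0x54,0x76,0x8f}
query mem[0x02]=0x49, mem[0x03]=0x07, mem[0x07]=0x93, mem[0x17]=0x4c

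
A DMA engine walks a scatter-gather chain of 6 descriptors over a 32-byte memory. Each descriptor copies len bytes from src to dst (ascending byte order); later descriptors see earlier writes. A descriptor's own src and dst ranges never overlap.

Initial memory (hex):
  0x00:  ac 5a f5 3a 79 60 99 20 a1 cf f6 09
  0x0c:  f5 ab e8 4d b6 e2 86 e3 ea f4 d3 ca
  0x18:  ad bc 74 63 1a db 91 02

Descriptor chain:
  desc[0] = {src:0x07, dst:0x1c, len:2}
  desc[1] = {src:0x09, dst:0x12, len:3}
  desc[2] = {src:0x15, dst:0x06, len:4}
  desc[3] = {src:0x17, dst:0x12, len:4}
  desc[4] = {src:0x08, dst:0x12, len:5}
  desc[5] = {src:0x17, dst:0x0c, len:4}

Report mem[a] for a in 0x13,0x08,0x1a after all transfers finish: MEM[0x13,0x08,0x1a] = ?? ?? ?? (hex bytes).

MEM[0x13,0x08,0x1a] = ad ca 74

  after D0: wrote 2B at 0x1c = 20a1
  after D1: wrote 3B at 0x12 = cff609
  after D2: wrote 4B at 0x06 = f4d3caad
  after D3: wrote 4B at 0x12 = caadbc74
  after D4: wrote 5B at 0x12 = caadf609f5
  after D5: wrote 4B at 0x0c = caadbc74
query mem[0x13]=0xad, mem[0x08]=0xca, mem[0x1a]=0x74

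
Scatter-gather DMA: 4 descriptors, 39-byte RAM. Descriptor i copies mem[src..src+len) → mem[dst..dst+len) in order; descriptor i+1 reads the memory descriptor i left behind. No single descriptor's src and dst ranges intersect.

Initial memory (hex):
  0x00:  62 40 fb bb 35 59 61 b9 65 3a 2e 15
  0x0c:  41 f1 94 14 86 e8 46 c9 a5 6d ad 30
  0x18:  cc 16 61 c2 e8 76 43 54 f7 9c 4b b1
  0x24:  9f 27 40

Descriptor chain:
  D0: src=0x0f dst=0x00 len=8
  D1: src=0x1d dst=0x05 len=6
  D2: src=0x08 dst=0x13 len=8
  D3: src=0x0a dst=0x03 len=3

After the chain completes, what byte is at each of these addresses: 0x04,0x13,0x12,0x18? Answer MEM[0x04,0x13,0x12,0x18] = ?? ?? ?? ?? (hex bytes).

MEM[0x04,0x13,0x12,0x18] = 15 f7 46 f1

[0] 0x0f->0x00 len=8 : 14 86 e8 46 c9 a5 6d ad
[1] 0x1d->0x05 len=6 : 76 43 54 f7 9c 4b
[2] 0x08->0x13 len=8 : f7 9c 4b 15 41 f1 94 14
[3] 0x0a->0x03 len=3 : 4b 15 41
query mem[0x04]=0x15, mem[0x13]=0xf7, mem[0x12]=0x46, mem[0x18]=0xf1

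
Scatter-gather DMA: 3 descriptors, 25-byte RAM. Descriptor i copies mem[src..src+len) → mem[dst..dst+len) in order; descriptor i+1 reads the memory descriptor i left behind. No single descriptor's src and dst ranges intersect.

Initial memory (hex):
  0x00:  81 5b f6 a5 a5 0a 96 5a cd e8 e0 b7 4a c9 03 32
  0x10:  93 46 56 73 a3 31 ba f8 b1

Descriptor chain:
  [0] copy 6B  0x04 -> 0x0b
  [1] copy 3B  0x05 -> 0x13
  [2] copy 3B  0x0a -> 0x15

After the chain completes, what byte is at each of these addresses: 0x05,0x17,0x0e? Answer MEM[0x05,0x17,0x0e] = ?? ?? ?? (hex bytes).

MEM[0x05,0x17,0x0e] = 0a 0a 5a

[0] 0x04->0x0b len=6 : a5 0a 96 5a cd e8
[1] 0x05->0x13 len=3 : 0a 96 5a
[2] 0x0a->0x15 len=3 : e0 a5 0a
query mem[0x05]=0x0a, mem[0x17]=0x0a, mem[0x0e]=0x5a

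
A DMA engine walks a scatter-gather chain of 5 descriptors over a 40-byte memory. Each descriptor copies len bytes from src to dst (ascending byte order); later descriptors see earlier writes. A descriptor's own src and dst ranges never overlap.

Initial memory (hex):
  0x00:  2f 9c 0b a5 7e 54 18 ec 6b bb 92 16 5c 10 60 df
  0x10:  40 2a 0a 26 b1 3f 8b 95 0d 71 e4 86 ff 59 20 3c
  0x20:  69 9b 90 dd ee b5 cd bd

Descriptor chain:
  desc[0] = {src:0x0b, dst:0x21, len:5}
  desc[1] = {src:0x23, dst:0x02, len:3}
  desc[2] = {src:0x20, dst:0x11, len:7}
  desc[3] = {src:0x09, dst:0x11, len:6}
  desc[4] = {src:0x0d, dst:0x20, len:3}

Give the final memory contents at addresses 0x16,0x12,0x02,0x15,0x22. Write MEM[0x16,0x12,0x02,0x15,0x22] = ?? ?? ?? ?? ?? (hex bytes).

D0: mem[0x21..0x25] <- [16 5c 10 60 df]
D1: mem[0x02..0x04] <- [10 60 df]
D2: mem[0x11..0x17] <- [69 16 5c 10 60 df cd]
D3: mem[0x11..0x16] <- [bb 92 16 5c 10 60]
D4: mem[0x20..0x22] <- [10 60 df]
query mem[0x16]=0x60, mem[0x12]=0x92, mem[0x02]=0x10, mem[0x15]=0x10, mem[0x22]=0xdf

MEM[0x16,0x12,0x02,0x15,0x22] = 60 92 10 10 df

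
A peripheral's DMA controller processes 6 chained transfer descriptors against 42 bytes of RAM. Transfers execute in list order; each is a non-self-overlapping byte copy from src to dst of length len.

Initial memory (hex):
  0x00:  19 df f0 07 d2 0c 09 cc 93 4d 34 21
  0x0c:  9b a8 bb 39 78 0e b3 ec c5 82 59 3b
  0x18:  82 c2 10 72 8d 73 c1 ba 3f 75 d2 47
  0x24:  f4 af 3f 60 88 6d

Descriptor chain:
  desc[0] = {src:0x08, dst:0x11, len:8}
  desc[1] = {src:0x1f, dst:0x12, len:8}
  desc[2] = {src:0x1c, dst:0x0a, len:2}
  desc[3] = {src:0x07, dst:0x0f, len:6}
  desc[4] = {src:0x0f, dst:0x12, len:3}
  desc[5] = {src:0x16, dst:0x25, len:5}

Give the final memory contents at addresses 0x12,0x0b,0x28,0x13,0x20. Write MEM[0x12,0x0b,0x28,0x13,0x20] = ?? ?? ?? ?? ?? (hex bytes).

[0] 0x08->0x11 len=8 : 93 4d 34 21 9b a8 bb 39
[1] 0x1f->0x12 len=8 : ba 3f 75 d2 47 f4 af 3f
[2] 0x1c->0x0a len=2 : 8d 73
[3] 0x07->0x0f len=6 : cc 93 4d 8d 73 9b
[4] 0x0f->0x12 len=3 : cc 93 4d
[5] 0x16->0x25 len=5 : 47 f4 af 3f 10
query mem[0x12]=0xcc, mem[0x0b]=0x73, mem[0x28]=0x3f, mem[0x13]=0x93, mem[0x20]=0x3f

MEM[0x12,0x0b,0x28,0x13,0x20] = cc 73 3f 93 3f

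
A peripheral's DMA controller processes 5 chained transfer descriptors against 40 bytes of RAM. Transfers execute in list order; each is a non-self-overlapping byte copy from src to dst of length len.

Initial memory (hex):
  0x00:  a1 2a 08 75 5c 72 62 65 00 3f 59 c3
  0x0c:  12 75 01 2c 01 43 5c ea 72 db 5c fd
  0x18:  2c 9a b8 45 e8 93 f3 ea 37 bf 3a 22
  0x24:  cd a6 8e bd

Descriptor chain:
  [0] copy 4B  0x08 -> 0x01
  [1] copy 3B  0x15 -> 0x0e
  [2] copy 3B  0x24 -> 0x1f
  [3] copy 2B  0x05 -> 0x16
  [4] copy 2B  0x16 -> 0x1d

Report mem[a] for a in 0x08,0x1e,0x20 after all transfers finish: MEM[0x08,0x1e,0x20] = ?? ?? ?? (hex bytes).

MEM[0x08,0x1e,0x20] = 00 62 a6

  after D0: wrote 4B at 0x01 = 003f59c3
  after D1: wrote 3B at 0x0e = db5cfd
  after D2: wrote 3B at 0x1f = cda68e
  after D3: wrote 2B at 0x16 = 7262
  after D4: wrote 2B at 0x1d = 7262
query mem[0x08]=0x00, mem[0x1e]=0x62, mem[0x20]=0xa6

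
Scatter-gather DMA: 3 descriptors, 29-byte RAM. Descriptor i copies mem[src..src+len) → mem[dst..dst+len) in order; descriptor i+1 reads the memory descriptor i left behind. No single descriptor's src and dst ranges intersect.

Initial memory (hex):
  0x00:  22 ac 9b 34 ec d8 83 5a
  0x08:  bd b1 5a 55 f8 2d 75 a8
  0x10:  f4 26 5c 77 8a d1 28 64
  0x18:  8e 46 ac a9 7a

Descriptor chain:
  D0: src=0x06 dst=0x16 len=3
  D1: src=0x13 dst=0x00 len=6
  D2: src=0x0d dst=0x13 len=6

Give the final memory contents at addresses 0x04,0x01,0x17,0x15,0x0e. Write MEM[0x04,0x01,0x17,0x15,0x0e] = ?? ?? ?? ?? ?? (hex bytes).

#0 dst[0x16+3] := {0x83,0x5a,0xbd}
#1 dst[0x00+6] := {0x77,0x8a,0xd1,0x83,0x5a,0xbd}
#2 dst[0x13+6] := {0x2d,0x75,0xa8,0xf4,0x26,0x5c}
query mem[0x04]=0x5a, mem[0x01]=0x8a, mem[0x17]=0x26, mem[0x15]=0xa8, mem[0x0e]=0x75

MEM[0x04,0x01,0x17,0x15,0x0e] = 5a 8a 26 a8 75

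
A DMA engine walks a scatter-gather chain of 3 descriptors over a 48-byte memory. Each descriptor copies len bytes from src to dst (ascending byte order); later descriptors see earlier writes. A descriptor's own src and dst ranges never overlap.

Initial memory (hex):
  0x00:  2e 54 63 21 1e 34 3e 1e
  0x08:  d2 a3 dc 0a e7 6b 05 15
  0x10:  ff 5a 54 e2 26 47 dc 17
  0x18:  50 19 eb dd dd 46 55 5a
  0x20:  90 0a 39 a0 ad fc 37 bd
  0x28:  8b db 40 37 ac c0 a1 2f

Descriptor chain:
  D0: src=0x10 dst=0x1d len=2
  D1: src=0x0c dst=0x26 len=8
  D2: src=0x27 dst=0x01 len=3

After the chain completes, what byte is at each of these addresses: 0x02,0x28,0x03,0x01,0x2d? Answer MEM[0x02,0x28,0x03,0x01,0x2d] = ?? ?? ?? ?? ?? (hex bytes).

D0: mem[0x1d..0x1e] <- [ff 5a]
D1: mem[0x26..0x2d] <- [e7 6b 05 15 ff 5a 54 e2]
D2: mem[0x01..0x03] <- [6b 05 15]
query mem[0x02]=0x05, mem[0x28]=0x05, mem[0x03]=0x15, mem[0x01]=0x6b, mem[0x2d]=0xe2

MEM[0x02,0x28,0x03,0x01,0x2d] = 05 05 15 6b e2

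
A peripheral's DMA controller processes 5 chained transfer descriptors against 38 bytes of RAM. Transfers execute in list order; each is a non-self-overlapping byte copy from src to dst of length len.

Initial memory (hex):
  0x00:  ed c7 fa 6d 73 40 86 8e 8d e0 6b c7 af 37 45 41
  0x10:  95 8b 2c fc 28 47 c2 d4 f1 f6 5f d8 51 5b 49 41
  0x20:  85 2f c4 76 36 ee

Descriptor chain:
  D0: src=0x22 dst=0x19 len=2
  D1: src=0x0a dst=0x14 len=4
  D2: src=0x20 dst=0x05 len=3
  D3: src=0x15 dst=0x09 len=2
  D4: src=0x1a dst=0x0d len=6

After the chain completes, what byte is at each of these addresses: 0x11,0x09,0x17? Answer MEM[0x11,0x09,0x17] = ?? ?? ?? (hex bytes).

MEM[0x11,0x09,0x17] = 49 c7 37

#0 dst[0x19+2] := {0xc4,0x76}
#1 dst[0x14+4] := {0x6b,0xc7,0xaf,0x37}
#2 dst[0x05+3] := {0x85,0x2f,0xc4}
#3 dst[0x09+2] := {0xc7,0xaf}
#4 dst[0x0d+6] := {0x76,0xd8,0x51,0x5b,0x49,0x41}
query mem[0x11]=0x49, mem[0x09]=0xc7, mem[0x17]=0x37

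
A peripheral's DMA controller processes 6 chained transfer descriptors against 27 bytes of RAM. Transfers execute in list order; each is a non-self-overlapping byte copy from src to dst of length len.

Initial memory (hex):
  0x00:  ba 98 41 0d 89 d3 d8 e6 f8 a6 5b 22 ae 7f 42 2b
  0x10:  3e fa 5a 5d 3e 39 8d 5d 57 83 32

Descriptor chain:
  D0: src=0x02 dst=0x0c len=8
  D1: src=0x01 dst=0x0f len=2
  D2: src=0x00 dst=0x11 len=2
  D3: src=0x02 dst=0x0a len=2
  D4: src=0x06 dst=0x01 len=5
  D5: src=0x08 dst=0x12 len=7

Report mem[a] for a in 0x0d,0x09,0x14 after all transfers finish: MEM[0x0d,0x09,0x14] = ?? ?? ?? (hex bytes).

[0] 0x02->0x0c len=8 : 41 0d 89 d3 d8 e6 f8 a6
[1] 0x01->0x0f len=2 : 98 41
[2] 0x00->0x11 len=2 : ba 98
[3] 0x02->0x0a len=2 : 41 0d
[4] 0x06->0x01 len=5 : d8 e6 f8 a6 41
[5] 0x08->0x12 len=7 : f8 a6 41 0d 41 0d 89
query mem[0x0d]=0x0d, mem[0x09]=0xa6, mem[0x14]=0x41

MEM[0x0d,0x09,0x14] = 0d a6 41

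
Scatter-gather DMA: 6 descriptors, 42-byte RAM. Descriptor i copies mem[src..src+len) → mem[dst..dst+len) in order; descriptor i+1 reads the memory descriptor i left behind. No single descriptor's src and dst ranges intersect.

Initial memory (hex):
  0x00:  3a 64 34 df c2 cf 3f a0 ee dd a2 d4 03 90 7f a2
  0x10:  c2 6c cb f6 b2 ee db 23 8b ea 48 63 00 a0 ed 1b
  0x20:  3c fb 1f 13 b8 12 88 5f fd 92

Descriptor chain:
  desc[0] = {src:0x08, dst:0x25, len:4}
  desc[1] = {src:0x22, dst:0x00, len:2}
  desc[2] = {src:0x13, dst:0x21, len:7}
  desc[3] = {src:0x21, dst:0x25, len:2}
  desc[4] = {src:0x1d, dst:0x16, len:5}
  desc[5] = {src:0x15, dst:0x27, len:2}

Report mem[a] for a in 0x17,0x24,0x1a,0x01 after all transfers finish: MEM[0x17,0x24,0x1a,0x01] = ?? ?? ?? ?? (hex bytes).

MEM[0x17,0x24,0x1a,0x01] = ed db f6 13

D0: mem[0x25..0x28] <- [ee dd a2 d4]
D1: mem[0x00..0x01] <- [1f 13]
D2: mem[0x21..0x27] <- [f6 b2 ee db 23 8b ea]
D3: mem[0x25..0x26] <- [f6 b2]
D4: mem[0x16..0x1a] <- [a0 ed 1b 3c f6]
D5: mem[0x27..0x28] <- [ee a0]
query mem[0x17]=0xed, mem[0x24]=0xdb, mem[0x1a]=0xf6, mem[0x01]=0x13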